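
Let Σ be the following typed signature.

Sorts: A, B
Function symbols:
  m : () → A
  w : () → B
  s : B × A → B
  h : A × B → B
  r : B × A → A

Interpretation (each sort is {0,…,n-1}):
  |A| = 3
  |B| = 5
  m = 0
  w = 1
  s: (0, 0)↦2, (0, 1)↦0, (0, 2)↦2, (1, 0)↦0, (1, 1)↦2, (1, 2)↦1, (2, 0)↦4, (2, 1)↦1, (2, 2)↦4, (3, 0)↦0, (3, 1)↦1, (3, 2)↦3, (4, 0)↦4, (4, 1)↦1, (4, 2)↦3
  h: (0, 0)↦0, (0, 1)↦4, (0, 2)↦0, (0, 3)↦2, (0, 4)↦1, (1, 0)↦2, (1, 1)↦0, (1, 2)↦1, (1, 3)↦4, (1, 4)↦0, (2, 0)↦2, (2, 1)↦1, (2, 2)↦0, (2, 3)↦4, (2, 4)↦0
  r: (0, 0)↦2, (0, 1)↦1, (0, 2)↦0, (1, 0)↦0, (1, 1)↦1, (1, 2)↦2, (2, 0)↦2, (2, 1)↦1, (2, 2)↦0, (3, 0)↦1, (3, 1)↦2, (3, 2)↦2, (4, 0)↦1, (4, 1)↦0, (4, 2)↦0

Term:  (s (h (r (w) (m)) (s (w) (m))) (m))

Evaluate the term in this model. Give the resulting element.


value = 2

  w = 1
  m = 0
  (r (w) (m)) = r(1, 0) = 0
  w = 1
  m = 0
  (s (w) (m)) = s(1, 0) = 0
  (h (r (w) (m)) (s (w) (m))) = h(0, 0) = 0
  m = 0
  (s (h (r (w) (m)) (s (w) (m))) (m)) = s(0, 0) = 2


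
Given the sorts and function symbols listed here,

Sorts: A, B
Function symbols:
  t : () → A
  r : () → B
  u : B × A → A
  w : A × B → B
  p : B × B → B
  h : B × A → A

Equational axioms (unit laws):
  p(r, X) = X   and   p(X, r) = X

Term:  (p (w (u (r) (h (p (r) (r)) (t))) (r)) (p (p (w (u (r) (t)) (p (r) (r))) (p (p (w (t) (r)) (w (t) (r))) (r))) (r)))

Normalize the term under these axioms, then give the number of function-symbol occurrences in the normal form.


1. (p (w (u (r) (h (p (r) (r)) (t))) (r)) (p (p (w (u (r) (t)) (p (r) (r))) (p (p (w (t) (r)) (w (t) (r))) (r))) (r)))  →  (p (w (u (r) (h (r) (t))) (r)) (p (p (w (u (r) (t)) (p (r) (r))) (p (p (w (t) (r)) (w (t) (r))) (r))) (r)))
2. (p (w (u (r) (h (r) (t))) (r)) (p (p (w (u (r) (t)) (p (r) (r))) (p (p (w (t) (r)) (w (t) (r))) (r))) (r)))  →  (p (w (u (r) (h (r) (t))) (r)) (p (w (u (r) (t)) (p (r) (r))) (p (p (w (t) (r)) (w (t) (r))) (r))))
3. (p (w (u (r) (h (r) (t))) (r)) (p (w (u (r) (t)) (p (r) (r))) (p (p (w (t) (r)) (w (t) (r))) (r))))  →  (p (w (u (r) (h (r) (t))) (r)) (p (w (u (r) (t)) (r)) (p (p (w (t) (r)) (w (t) (r))) (r))))
4. (p (w (u (r) (h (r) (t))) (r)) (p (w (u (r) (t)) (r)) (p (p (w (t) (r)) (w (t) (r))) (r))))  →  (p (w (u (r) (h (r) (t))) (r)) (p (w (u (r) (t)) (r)) (p (w (t) (r)) (w (t) (r)))))
normal form: (p (w (u (r) (h (r) (t))) (r)) (p (w (u (r) (t)) (r)) (p (w (t) (r)) (w (t) (r)))))

size = 21


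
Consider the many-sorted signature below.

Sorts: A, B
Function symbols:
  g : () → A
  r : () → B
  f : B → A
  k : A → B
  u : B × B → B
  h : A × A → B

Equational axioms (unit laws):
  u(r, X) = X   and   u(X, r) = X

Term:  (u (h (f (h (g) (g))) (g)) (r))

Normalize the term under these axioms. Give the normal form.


1. (u (h (f (h (g) (g))) (g)) (r))  →  (h (f (h (g) (g))) (g))

normal form = (h (f (h (g) (g))) (g))


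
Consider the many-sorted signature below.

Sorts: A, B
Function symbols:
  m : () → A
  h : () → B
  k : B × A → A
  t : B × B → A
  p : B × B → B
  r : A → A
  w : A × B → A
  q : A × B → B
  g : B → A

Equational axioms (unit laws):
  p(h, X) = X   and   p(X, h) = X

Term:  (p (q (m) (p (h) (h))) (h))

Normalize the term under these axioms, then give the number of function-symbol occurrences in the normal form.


1. (p (q (m) (p (h) (h))) (h))  →  (q (m) (p (h) (h)))
2. (q (m) (p (h) (h)))  →  (q (m) (h))
normal form: (q (m) (h))

size = 3


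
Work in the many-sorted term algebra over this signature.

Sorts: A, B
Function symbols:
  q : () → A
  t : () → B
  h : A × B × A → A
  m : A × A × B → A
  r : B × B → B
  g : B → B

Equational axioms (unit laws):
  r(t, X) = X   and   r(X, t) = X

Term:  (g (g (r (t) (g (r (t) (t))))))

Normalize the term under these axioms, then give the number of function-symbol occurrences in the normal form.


1. (g (g (r (t) (g (r (t) (t))))))  →  (g (g (g (r (t) (t)))))
2. (g (g (g (r (t) (t)))))  →  (g (g (g (t))))
normal form: (g (g (g (t))))

size = 4


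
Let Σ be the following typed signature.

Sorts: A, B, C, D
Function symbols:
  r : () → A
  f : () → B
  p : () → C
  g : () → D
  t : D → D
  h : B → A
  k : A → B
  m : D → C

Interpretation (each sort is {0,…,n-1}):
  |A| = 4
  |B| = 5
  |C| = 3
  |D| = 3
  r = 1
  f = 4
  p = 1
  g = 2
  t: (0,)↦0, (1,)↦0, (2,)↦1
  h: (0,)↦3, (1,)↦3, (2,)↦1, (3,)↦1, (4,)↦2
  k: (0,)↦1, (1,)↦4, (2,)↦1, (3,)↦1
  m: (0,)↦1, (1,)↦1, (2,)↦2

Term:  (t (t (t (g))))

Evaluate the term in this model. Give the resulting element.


value = 0

  g = 2
  (t (g)) = t(2,) = 1
  (t (t (g))) = t(1,) = 0
  (t (t (t (g)))) = t(0,) = 0


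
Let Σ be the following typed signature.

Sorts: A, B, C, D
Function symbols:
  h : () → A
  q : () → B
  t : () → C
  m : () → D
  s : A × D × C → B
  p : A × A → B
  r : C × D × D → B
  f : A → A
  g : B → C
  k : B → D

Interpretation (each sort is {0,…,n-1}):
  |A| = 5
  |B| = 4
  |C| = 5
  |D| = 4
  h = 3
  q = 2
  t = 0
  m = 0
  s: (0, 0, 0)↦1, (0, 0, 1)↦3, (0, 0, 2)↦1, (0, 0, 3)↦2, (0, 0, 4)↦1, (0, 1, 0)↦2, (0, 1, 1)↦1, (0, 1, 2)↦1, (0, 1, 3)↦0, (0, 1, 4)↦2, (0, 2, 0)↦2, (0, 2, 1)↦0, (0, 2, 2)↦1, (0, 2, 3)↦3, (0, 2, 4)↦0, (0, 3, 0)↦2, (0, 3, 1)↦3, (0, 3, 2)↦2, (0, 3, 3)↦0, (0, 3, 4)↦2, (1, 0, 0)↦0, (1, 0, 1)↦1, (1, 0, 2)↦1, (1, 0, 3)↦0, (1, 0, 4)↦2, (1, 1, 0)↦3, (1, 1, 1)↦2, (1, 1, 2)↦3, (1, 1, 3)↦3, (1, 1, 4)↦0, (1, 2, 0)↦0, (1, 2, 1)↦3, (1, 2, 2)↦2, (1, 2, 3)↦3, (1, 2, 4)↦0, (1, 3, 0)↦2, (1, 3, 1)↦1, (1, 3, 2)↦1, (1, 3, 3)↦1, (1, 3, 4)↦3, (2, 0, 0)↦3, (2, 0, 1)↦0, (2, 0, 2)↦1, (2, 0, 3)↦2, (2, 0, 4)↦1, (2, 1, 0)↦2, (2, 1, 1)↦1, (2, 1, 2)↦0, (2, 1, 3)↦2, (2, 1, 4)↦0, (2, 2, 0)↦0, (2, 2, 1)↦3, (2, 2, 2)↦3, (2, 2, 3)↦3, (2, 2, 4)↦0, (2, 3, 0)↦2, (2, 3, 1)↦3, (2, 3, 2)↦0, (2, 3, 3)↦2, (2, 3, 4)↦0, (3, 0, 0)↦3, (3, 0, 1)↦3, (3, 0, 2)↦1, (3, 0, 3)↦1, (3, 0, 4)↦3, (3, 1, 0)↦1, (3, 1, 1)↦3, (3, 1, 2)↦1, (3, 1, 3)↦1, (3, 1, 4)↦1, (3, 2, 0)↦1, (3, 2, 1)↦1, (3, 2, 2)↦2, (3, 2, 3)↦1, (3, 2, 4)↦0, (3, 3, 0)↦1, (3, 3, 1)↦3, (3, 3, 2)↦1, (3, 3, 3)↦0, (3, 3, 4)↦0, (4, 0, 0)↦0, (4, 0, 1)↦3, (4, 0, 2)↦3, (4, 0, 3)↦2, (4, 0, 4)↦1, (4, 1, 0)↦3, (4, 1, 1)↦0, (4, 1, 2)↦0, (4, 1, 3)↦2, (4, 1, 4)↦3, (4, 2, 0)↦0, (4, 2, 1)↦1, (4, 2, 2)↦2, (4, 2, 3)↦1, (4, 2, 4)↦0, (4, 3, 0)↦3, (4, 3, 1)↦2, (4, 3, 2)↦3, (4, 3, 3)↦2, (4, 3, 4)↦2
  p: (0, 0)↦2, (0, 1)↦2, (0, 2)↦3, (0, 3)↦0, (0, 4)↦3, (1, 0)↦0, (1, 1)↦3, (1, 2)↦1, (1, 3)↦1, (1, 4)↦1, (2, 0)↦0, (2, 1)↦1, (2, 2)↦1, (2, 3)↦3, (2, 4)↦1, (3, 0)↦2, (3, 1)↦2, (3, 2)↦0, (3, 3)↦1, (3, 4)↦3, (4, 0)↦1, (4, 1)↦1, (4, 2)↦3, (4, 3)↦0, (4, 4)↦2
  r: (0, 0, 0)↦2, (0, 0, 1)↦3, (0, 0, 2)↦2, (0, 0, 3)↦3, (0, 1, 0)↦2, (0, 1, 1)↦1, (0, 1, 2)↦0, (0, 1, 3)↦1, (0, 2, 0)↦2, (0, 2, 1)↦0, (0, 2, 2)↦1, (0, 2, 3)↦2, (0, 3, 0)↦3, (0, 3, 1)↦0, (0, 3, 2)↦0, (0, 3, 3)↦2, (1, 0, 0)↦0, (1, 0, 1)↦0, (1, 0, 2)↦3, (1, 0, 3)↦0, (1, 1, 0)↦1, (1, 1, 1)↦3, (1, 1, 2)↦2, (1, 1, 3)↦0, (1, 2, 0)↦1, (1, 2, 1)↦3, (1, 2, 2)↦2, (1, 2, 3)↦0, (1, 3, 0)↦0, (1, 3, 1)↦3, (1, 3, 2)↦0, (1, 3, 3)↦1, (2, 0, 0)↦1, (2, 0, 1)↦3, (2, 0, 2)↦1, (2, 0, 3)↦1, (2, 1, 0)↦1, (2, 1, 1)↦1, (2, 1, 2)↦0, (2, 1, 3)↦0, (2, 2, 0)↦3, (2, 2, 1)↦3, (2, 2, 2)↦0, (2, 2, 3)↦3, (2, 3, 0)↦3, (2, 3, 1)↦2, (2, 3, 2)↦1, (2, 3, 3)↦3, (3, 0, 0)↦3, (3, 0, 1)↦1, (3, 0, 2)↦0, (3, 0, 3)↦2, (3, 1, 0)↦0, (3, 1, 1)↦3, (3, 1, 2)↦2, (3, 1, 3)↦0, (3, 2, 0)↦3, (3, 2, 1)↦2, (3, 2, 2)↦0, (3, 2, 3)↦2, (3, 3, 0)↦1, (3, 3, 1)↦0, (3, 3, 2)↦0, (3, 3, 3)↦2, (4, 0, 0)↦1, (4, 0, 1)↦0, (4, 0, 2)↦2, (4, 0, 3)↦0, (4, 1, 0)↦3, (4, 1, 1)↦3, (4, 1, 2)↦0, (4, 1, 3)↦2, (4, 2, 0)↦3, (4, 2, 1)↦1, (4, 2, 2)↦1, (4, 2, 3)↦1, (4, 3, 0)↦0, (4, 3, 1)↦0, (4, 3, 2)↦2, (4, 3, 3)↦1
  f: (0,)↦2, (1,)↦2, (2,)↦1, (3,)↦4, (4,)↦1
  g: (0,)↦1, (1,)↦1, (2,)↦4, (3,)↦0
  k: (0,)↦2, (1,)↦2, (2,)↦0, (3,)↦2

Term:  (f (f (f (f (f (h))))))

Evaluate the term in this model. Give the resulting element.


  h = 3
  (f (h)) = f(3,) = 4
  (f (f (h))) = f(4,) = 1
  (f (f (f (h)))) = f(1,) = 2
  (f (f (f (f (h))))) = f(2,) = 1
  (f (f (f (f (f (h)))))) = f(1,) = 2

value = 2


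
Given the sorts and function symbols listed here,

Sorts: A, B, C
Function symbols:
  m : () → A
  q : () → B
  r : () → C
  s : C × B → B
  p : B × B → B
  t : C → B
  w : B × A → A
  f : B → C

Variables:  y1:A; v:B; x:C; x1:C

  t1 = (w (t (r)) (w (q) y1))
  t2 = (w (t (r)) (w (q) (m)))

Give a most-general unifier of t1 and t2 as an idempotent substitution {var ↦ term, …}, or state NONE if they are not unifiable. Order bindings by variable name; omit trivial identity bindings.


{y1 ↦ (m)}


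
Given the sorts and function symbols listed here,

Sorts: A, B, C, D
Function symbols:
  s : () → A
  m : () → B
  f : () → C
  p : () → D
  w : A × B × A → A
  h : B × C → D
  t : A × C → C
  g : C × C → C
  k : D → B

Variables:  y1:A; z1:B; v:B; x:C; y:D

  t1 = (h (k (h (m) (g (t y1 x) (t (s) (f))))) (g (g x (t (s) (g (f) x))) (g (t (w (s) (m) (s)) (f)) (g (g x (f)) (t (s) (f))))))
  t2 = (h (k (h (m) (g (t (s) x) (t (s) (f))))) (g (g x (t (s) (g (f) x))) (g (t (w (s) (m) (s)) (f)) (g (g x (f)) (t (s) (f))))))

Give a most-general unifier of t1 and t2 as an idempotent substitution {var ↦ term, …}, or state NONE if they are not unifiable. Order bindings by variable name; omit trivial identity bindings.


{y1 ↦ (s)}


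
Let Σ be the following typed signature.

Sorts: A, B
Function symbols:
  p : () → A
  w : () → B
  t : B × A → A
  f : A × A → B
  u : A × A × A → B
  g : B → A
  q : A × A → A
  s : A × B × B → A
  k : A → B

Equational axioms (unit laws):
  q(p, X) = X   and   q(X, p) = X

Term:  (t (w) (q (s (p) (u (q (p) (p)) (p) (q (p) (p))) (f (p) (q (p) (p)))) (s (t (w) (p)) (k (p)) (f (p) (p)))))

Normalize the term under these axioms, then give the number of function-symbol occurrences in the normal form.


1. (t (w) (q (s (p) (u (q (p) (p)) (p) (q (p) (p))) (f (p) (q (p) (p)))) (s (t (w) (p)) (k (p)) (f (p) (p)))))  →  (t (w) (q (s (p) (u (p) (p) (q (p) (p))) (f (p) (q (p) (p)))) (s (t (w) (p)) (k (p)) (f (p) (p)))))
2. (t (w) (q (s (p) (u (p) (p) (q (p) (p))) (f (p) (q (p) (p)))) (s (t (w) (p)) (k (p)) (f (p) (p)))))  →  (t (w) (q (s (p) (u (p) (p) (p)) (f (p) (q (p) (p)))) (s (t (w) (p)) (k (p)) (f (p) (p)))))
3. (t (w) (q (s (p) (u (p) (p) (p)) (f (p) (q (p) (p)))) (s (t (w) (p)) (k (p)) (f (p) (p)))))  →  (t (w) (q (s (p) (u (p) (p) (p)) (f (p) (p))) (s (t (w) (p)) (k (p)) (f (p) (p)))))
normal form: (t (w) (q (s (p) (u (p) (p) (p)) (f (p) (p))) (s (t (w) (p)) (k (p)) (f (p) (p)))))

size = 21


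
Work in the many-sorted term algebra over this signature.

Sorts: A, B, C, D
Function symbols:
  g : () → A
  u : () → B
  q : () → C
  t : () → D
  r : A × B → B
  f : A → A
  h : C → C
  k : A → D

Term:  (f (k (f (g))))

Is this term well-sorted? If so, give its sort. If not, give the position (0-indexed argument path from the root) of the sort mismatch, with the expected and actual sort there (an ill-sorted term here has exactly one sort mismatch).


ill-sorted at position [0]: expected A, got D

      (g) : A
    (f (g)) : A
  (k (f (g))) : D
(f (k (f (g)))) : ✗ arg 0 at [0] has sort D, expected A


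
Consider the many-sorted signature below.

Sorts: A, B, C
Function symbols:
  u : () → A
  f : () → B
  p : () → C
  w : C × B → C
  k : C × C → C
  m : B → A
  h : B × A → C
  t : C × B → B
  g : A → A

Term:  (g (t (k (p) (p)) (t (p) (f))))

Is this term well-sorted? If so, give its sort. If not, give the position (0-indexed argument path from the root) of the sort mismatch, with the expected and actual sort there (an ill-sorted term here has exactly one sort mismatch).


      (p) : C
      (p) : C
    (k (p) (p)) : C
      (p) : C
      (f) : B
    (t (p) (f)) : B
  (t (k (p) (p)) (t (p) (f))) : B
(g (t (k (p) (p)) (t (p) (f)))) : ✗ arg 0 at [0] has sort B, expected A

ill-sorted at position [0]: expected A, got B


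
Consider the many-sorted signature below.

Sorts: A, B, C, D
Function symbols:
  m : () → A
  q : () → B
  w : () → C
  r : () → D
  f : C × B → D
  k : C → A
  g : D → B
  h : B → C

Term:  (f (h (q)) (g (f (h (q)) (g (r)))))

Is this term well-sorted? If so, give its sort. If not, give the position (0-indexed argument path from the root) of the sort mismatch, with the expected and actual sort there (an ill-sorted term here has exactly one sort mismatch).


    (q) : B
  (h (q)) : C
        (q) : B
      (h (q)) : C
        (r) : D
      (g (r)) : B
    (f (h (q)) (g (r))) : D
  (g (f (h (q)) (g (r)))) : B
(f (h (q)) (g (f (h (q)) (g (r))))) : D

well-sorted; sort = D


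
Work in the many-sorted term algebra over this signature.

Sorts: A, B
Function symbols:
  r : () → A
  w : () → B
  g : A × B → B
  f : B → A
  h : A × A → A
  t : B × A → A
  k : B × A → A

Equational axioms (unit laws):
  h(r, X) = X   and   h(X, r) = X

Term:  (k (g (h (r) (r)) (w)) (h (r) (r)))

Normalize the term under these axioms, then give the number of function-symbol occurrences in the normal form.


1. (k (g (h (r) (r)) (w)) (h (r) (r)))  →  (k (g (r) (w)) (h (r) (r)))
2. (k (g (r) (w)) (h (r) (r)))  →  (k (g (r) (w)) (r))
normal form: (k (g (r) (w)) (r))

size = 5


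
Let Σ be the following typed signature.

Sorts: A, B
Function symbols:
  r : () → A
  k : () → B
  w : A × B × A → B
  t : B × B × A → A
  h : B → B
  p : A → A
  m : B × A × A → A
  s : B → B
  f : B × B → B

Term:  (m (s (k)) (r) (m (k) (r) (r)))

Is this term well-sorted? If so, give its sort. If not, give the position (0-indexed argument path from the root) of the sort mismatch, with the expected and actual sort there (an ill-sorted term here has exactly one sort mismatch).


    (k) : B
  (s (k)) : B
  (r) : A
    (k) : B
    (r) : A
    (r) : A
  (m (k) (r) (r)) : A
(m (s (k)) (r) (m (k) (r) (r))) : A

well-sorted; sort = A


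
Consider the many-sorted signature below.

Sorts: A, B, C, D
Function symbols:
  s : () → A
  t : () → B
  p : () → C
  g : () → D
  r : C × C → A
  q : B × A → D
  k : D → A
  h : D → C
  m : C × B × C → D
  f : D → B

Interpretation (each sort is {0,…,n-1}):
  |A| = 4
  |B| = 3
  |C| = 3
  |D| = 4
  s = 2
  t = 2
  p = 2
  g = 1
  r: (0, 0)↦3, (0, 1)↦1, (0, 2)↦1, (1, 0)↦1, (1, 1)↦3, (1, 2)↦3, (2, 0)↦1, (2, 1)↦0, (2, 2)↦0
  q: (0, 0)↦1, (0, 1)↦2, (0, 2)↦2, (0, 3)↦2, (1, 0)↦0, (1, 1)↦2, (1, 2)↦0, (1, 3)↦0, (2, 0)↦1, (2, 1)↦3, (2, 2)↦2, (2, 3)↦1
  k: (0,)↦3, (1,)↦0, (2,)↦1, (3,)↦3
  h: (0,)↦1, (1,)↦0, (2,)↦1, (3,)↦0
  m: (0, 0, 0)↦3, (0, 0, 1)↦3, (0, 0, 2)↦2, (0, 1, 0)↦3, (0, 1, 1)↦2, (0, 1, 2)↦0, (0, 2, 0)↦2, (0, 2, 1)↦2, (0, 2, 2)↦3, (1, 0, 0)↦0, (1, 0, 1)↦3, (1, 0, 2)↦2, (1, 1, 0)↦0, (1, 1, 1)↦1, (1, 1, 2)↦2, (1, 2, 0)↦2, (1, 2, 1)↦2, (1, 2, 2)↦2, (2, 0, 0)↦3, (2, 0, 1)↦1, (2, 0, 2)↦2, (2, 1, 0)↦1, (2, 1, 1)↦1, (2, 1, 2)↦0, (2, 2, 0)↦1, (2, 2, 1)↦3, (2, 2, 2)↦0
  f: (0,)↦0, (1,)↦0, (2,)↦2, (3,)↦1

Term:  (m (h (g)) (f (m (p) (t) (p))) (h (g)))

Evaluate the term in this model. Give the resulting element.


  g = 1
  (h (g)) = h(1,) = 0
  p = 2
  t = 2
  p = 2
  (m (p) (t) (p)) = m(2, 2, 2) = 0
  (f (m (p) (t) (p))) = f(0,) = 0
  g = 1
  (h (g)) = h(1,) = 0
  (m (h (g)) (f (m (p) (t) (p))) (h (g))) = m(0, 0, 0) = 3

value = 3


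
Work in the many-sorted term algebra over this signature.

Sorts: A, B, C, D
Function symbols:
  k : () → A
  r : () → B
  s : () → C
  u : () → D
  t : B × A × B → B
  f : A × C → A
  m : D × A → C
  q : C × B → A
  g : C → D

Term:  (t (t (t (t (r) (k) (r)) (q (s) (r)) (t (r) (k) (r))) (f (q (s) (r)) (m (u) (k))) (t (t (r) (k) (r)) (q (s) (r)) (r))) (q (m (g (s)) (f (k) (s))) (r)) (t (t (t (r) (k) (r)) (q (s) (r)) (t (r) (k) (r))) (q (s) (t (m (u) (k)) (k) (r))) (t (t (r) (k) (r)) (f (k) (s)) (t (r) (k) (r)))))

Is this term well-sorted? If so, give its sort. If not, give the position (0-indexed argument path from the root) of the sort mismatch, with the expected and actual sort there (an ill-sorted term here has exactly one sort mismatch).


ill-sorted at position [2, 1, 1, 0]: expected B, got C

        (r) : B
        (k) : A
        (r) : B
      (t (r) (k) (r)) : B
        (s) : C
        (r) : B
      (q (s) (r)) : A
        (r) : B
        (k) : A
        (r) : B
      (t (r) (k) (r)) : B
    (t (t (r) (k) (r)) (q (s) (r)) (t (r) (k) (r))) : B
        (s) : C
        (r) : B
      (q (s) (r)) : A
        (u) : D
        (k) : A
      (m (u) (k)) : C
    (f (q (s) (r)) (m (u) (k))) : A
        (r) : B
        (k) : A
        (r) : B
      (t (r) (k) (r)) : B
        (s) : C
        (r) : B
      (q (s) (r)) : A
      (r) : B
    (t (t (r) (k) (r)) (q (s) (r)) (r)) : B
  (t (t (t (r) (k) (r)) (q (s) (r)) (t (r) (k) (r))) (f (q (s) (r)) (m (u) (k))) (t (t (r) (k) (r)) (q (s) (r)) (r))) : B
        (s) : C
      (g (s)) : D
        (k) : A
        (s) : C
      (f (k) (s)) : A
    (m (g (s)) (f (k) (s))) : C
    (r) : B
  (q (m (g (s)) (f (k) (s))) (r)) : A
        (r) : B
        (k) : A
        (r) : B
      (t (r) (k) (r)) : B
        (s) : C
        (r) : B
      (q (s) (r)) : A
        (r) : B
        (k) : A
        (r) : B
      (t (r) (k) (r)) : B
    (t (t (r) (k) (r)) (q (s) (r)) (t (r) (k) (r))) : B
      (s) : C
          (u) : D
          (k) : A
        (m (u) (k)) : C
        (k) : A
        (r) : B
      (t (m (u) (k)) (k) (r)) : ✗ arg 0 at [2, 1, 1, 0] has sort C, expected B
        (r) : B
        (k) : A
        (r) : B
      (t (r) (k) (r)) : B
        (k) : A
        (s) : C
      (f (k) (s)) : A
        (r) : B
        (k) : A
        (r) : B
      (t (r) (k) (r)) : B
    (t (t (r) (k) (r)) (f (k) (s)) (t (r) (k) (r))) : B


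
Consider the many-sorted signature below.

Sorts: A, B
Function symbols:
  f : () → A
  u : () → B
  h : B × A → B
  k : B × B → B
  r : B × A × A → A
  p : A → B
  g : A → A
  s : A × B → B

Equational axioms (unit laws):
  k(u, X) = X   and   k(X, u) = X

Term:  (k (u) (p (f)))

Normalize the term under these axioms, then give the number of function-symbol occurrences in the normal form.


size = 2

1. (k (u) (p (f)))  →  (p (f))
normal form: (p (f))


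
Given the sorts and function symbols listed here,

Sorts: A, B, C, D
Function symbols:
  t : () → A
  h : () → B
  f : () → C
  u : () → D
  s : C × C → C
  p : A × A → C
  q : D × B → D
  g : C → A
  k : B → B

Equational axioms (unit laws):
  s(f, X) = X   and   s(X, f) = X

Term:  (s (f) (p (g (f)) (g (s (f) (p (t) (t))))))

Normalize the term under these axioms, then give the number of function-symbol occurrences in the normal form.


size = 7

1. (s (f) (p (g (f)) (g (s (f) (p (t) (t))))))  →  (p (g (f)) (g (s (f) (p (t) (t)))))
2. (p (g (f)) (g (s (f) (p (t) (t)))))  →  (p (g (f)) (g (p (t) (t))))
normal form: (p (g (f)) (g (p (t) (t))))


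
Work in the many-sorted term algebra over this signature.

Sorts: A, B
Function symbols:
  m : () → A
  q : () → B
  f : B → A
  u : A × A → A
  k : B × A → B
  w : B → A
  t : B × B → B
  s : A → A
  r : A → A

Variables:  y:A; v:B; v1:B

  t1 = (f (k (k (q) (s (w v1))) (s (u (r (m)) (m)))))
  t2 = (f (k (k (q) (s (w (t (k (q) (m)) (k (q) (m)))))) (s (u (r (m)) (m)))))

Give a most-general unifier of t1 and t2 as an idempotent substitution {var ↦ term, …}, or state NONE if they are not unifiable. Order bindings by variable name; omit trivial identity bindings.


{v1 ↦ (t (k (q) (m)) (k (q) (m)))}


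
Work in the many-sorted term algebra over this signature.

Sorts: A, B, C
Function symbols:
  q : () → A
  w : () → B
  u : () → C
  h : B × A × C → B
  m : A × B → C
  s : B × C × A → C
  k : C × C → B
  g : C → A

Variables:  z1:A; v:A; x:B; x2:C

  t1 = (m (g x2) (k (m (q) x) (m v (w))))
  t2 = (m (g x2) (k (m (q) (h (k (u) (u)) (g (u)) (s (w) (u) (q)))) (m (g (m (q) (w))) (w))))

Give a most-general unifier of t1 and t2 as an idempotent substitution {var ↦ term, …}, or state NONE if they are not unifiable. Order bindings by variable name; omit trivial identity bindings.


{v ↦ (g (m (q) (w))), x ↦ (h (k (u) (u)) (g (u)) (s (w) (u) (q)))}


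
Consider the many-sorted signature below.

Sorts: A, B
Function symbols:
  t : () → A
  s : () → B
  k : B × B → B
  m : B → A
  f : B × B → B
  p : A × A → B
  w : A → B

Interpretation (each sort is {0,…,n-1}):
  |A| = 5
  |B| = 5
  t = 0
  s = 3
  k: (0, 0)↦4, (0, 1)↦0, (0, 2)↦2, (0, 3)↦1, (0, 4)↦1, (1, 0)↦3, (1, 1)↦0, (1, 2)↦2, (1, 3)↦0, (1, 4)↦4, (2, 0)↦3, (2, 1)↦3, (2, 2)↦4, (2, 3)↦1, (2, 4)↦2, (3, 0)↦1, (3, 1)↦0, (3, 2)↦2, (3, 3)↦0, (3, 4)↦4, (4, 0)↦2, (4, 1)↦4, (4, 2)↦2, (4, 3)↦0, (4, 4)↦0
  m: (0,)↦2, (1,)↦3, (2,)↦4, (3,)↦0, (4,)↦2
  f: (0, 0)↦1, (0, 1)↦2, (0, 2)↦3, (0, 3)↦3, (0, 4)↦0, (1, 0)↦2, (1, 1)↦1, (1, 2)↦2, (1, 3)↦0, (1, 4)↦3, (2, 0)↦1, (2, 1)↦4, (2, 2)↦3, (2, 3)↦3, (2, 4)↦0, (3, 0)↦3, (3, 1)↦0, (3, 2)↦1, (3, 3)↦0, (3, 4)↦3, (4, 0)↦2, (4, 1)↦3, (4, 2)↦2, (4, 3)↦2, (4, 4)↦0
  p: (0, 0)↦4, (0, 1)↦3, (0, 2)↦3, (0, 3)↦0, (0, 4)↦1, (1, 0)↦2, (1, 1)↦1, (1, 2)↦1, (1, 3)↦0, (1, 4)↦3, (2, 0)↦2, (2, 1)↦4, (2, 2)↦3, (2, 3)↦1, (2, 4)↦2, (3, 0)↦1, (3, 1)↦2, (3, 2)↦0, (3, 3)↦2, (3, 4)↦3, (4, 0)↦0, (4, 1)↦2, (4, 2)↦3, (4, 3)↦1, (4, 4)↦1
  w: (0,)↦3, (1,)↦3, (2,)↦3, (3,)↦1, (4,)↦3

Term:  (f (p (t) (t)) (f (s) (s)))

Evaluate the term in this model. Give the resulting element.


  t = 0
  t = 0
  (p (t) (t)) = p(0, 0) = 4
  s = 3
  s = 3
  (f (s) (s)) = f(3, 3) = 0
  (f (p (t) (t)) (f (s) (s))) = f(4, 0) = 2

value = 2


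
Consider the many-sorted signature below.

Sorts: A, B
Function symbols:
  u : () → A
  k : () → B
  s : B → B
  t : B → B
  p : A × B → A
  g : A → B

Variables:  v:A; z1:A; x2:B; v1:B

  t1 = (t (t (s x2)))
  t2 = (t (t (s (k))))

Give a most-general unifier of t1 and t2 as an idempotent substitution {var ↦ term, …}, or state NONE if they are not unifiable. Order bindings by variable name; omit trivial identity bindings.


{x2 ↦ (k)}


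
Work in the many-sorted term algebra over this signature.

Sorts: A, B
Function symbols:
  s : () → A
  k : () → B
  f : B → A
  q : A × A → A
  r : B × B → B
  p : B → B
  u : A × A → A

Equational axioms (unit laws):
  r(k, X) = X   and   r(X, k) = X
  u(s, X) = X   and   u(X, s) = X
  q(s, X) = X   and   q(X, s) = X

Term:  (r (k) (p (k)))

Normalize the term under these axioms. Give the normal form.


normal form = (p (k))

1. (r (k) (p (k)))  →  (p (k))


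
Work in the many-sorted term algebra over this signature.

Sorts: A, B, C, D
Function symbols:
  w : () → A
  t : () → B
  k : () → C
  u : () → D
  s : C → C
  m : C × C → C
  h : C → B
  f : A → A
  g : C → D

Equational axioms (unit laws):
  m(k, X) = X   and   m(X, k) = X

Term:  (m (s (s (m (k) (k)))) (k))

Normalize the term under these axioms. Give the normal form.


normal form = (s (s (k)))

1. (m (s (s (m (k) (k)))) (k))  →  (s (s (m (k) (k))))
2. (s (s (m (k) (k))))  →  (s (s (k)))


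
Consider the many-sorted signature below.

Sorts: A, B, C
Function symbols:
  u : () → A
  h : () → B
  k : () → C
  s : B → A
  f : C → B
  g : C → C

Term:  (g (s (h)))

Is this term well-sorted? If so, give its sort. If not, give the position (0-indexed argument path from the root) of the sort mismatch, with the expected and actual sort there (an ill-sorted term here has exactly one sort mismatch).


ill-sorted at position [0]: expected C, got A

    (h) : B
  (s (h)) : A
(g (s (h))) : ✗ arg 0 at [0] has sort A, expected C


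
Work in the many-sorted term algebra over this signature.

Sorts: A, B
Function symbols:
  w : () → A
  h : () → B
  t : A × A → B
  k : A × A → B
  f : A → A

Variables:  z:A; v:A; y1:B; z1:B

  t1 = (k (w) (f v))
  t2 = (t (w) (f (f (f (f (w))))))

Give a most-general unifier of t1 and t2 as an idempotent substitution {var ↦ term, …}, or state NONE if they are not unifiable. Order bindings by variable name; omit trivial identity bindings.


NONE (not unifiable)

head clash or occurs-check failure — not unifiable


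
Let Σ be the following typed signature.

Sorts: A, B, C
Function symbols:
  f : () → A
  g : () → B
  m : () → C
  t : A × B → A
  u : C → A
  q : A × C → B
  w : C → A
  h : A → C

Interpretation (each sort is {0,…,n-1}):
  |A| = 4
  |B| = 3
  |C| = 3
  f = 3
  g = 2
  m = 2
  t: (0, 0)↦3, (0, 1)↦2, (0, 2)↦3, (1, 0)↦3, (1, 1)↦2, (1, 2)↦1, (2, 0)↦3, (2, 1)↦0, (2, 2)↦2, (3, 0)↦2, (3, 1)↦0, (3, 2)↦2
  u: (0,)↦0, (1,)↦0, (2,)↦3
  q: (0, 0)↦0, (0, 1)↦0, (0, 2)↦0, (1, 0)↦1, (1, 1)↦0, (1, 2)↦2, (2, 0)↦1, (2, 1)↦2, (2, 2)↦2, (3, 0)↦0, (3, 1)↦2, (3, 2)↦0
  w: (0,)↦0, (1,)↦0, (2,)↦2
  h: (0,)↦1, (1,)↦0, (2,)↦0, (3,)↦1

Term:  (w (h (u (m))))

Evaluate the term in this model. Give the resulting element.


  m = 2
  (u (m)) = u(2,) = 3
  (h (u (m))) = h(3,) = 1
  (w (h (u (m)))) = w(1,) = 0

value = 0


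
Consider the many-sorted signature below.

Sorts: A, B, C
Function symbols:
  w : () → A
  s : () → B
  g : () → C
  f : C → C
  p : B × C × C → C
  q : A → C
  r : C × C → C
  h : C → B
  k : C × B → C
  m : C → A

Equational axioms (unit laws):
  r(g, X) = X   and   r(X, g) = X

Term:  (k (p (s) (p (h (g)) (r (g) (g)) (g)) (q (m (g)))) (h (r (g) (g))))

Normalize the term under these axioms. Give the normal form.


normal form = (k (p (s) (p (h (g)) (g) (g)) (q (m (g)))) (h (g)))

1. (k (p (s) (p (h (g)) (r (g) (g)) (g)) (q (m (g)))) (h (r (g) (g))))  →  (k (p (s) (p (h (g)) (g) (g)) (q (m (g)))) (h (r (g) (g))))
2. (k (p (s) (p (h (g)) (g) (g)) (q (m (g)))) (h (r (g) (g))))  →  (k (p (s) (p (h (g)) (g) (g)) (q (m (g)))) (h (g)))


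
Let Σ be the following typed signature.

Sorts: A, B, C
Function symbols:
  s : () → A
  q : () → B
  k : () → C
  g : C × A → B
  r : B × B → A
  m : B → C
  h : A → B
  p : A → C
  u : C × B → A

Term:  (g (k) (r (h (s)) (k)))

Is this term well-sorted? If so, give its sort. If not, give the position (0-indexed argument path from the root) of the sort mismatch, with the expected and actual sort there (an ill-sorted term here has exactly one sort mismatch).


  (k) : C
      (s) : A
    (h (s)) : B
    (k) : C
  (r (h (s)) (k)) : ✗ arg 1 at [1, 1] has sort C, expected B

ill-sorted at position [1, 1]: expected B, got C


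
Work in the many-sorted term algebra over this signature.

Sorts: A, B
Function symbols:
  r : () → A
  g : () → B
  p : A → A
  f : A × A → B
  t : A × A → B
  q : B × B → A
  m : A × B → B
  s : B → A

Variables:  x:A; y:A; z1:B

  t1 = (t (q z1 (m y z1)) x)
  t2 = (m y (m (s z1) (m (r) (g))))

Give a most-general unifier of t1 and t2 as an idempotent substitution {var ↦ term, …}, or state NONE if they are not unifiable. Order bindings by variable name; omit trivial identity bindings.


head clash or occurs-check failure — not unifiable

NONE (not unifiable)


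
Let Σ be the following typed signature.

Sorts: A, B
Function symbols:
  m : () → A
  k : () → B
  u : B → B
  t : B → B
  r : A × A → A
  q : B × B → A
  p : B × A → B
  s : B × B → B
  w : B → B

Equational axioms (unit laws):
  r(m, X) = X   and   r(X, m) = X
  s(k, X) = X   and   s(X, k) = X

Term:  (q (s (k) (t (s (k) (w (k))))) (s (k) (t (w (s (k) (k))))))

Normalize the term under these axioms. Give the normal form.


normal form = (q (t (w (k))) (t (w (k))))

1. (q (s (k) (t (s (k) (w (k))))) (s (k) (t (w (s (k) (k))))))  →  (q (t (s (k) (w (k)))) (s (k) (t (w (s (k) (k))))))
2. (q (t (s (k) (w (k)))) (s (k) (t (w (s (k) (k))))))  →  (q (t (w (k))) (s (k) (t (w (s (k) (k))))))
3. (q (t (w (k))) (s (k) (t (w (s (k) (k))))))  →  (q (t (w (k))) (t (w (s (k) (k)))))
4. (q (t (w (k))) (t (w (s (k) (k)))))  →  (q (t (w (k))) (t (w (k))))


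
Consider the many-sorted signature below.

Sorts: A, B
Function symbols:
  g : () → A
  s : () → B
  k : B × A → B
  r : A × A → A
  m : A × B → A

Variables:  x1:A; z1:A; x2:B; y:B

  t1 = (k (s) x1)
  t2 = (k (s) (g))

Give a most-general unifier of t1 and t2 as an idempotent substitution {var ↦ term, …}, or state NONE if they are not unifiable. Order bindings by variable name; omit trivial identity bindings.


{x1 ↦ (g)}


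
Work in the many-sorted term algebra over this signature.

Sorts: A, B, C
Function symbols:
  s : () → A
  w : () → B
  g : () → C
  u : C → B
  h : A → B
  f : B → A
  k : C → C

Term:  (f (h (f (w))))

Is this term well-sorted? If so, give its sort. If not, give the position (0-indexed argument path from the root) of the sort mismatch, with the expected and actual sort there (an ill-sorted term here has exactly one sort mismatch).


      (w) : B
    (f (w)) : A
  (h (f (w))) : B
(f (h (f (w)))) : A

well-sorted; sort = A


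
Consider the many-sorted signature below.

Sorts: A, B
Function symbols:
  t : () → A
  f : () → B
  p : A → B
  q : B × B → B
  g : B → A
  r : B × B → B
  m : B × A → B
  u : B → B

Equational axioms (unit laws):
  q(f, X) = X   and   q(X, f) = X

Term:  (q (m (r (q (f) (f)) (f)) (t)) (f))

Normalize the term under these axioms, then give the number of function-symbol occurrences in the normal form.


1. (q (m (r (q (f) (f)) (f)) (t)) (f))  →  (m (r (q (f) (f)) (f)) (t))
2. (m (r (q (f) (f)) (f)) (t))  →  (m (r (f) (f)) (t))
normal form: (m (r (f) (f)) (t))

size = 5


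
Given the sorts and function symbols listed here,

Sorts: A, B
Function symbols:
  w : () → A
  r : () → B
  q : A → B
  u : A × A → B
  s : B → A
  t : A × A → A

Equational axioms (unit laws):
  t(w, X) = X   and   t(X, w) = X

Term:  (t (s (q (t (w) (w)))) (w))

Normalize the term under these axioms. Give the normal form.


normal form = (s (q (w)))

1. (t (s (q (t (w) (w)))) (w))  →  (s (q (t (w) (w))))
2. (s (q (t (w) (w))))  →  (s (q (w)))


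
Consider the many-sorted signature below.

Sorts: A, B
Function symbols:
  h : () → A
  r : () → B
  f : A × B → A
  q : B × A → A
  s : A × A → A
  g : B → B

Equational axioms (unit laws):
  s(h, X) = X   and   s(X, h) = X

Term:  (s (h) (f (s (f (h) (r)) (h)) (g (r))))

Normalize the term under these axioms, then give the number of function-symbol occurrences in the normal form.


size = 6

1. (s (h) (f (s (f (h) (r)) (h)) (g (r))))  →  (f (s (f (h) (r)) (h)) (g (r)))
2. (f (s (f (h) (r)) (h)) (g (r)))  →  (f (f (h) (r)) (g (r)))
normal form: (f (f (h) (r)) (g (r)))


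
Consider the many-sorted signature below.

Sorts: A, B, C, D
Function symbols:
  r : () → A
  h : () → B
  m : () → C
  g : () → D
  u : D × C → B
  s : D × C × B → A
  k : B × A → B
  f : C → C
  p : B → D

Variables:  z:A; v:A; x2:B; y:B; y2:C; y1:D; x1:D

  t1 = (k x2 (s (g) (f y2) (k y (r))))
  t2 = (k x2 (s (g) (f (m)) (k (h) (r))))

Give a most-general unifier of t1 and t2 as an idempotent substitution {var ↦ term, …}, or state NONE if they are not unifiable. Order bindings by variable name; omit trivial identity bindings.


{y ↦ (h), y2 ↦ (m)}


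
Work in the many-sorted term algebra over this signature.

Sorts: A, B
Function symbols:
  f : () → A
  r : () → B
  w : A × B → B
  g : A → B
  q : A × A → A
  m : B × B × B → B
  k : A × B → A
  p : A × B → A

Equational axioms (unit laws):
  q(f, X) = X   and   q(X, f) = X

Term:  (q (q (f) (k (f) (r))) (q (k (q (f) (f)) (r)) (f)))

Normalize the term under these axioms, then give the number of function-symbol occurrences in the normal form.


size = 7

1. (q (q (f) (k (f) (r))) (q (k (q (f) (f)) (r)) (f)))  →  (q (k (f) (r)) (q (k (q (f) (f)) (r)) (f)))
2. (q (k (f) (r)) (q (k (q (f) (f)) (r)) (f)))  →  (q (k (f) (r)) (k (q (f) (f)) (r)))
3. (q (k (f) (r)) (k (q (f) (f)) (r)))  →  (q (k (f) (r)) (k (f) (r)))
normal form: (q (k (f) (r)) (k (f) (r)))


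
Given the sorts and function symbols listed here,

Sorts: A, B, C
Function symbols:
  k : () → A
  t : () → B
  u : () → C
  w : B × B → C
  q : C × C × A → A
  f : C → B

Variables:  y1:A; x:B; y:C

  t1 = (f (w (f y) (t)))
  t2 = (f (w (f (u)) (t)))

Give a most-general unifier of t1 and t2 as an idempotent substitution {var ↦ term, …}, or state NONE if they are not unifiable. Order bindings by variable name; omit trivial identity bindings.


{y ↦ (u)}


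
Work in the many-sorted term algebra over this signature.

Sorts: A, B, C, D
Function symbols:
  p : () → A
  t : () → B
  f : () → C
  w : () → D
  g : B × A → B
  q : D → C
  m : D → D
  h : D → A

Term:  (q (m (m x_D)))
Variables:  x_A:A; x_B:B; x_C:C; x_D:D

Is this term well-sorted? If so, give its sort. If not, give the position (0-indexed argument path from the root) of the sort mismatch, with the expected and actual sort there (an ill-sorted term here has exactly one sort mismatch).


      x_D : D
    (m x_D) : D
  (m (m x_D)) : D
(q (m (m x_D))) : C

well-sorted; sort = C


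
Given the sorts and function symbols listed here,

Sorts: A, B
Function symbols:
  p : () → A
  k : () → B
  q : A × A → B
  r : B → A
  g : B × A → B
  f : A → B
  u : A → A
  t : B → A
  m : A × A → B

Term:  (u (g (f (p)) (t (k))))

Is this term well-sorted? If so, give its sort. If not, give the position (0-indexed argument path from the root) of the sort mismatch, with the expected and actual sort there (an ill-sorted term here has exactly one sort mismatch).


ill-sorted at position [0]: expected A, got B

      (p) : A
    (f (p)) : B
      (k) : B
    (t (k)) : A
  (g (f (p)) (t (k))) : B
(u (g (f (p)) (t (k)))) : ✗ arg 0 at [0] has sort B, expected A


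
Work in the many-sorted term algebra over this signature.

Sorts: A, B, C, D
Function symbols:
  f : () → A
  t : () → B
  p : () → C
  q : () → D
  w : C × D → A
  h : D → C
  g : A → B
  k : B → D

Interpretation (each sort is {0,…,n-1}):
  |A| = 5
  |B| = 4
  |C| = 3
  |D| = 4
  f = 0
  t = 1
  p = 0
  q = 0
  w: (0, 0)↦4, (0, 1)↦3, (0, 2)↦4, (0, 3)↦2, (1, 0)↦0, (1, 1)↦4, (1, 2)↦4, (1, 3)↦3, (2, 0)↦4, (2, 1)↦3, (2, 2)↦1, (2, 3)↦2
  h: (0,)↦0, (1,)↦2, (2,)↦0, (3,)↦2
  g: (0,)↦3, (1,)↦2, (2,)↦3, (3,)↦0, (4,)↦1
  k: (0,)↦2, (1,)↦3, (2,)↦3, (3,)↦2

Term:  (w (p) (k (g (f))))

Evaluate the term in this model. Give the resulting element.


value = 4

  p = 0
  f = 0
  (g (f)) = g(0,) = 3
  (k (g (f))) = k(3,) = 2
  (w (p) (k (g (f)))) = w(0, 2) = 4


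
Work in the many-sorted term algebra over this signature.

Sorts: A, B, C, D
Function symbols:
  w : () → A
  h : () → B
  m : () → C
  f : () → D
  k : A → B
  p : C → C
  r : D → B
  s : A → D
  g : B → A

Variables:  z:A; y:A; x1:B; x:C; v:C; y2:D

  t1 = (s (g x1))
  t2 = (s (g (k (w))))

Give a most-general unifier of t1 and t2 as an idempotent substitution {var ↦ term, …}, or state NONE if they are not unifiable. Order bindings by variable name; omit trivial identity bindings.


{x1 ↦ (k (w))}


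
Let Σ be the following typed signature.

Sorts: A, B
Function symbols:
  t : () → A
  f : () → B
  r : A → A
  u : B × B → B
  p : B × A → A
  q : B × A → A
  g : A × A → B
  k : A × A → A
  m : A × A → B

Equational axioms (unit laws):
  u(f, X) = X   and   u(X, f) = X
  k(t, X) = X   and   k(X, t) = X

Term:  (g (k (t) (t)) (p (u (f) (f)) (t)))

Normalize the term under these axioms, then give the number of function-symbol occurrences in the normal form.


1. (g (k (t) (t)) (p (u (f) (f)) (t)))  →  (g (t) (p (u (f) (f)) (t)))
2. (g (t) (p (u (f) (f)) (t)))  →  (g (t) (p (f) (t)))
normal form: (g (t) (p (f) (t)))

size = 5


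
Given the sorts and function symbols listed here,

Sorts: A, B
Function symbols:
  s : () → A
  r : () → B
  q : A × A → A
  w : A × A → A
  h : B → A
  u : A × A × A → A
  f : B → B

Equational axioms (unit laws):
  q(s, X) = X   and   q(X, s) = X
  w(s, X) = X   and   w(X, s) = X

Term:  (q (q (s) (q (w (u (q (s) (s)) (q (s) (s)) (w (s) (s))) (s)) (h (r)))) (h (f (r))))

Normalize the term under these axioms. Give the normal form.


normal form = (q (q (u (s) (s) (s)) (h (r))) (h (f (r))))

1. (q (q (s) (q (w (u (q (s) (s)) (q (s) (s)) (w (s) (s))) (s)) (h (r)))) (h (f (r))))  →  (q (q (w (u (q (s) (s)) (q (s) (s)) (w (s) (s))) (s)) (h (r))) (h (f (r))))
2. (q (q (w (u (q (s) (s)) (q (s) (s)) (w (s) (s))) (s)) (h (r))) (h (f (r))))  →  (q (q (u (q (s) (s)) (q (s) (s)) (w (s) (s))) (h (r))) (h (f (r))))
3. (q (q (u (q (s) (s)) (q (s) (s)) (w (s) (s))) (h (r))) (h (f (r))))  →  (q (q (u (s) (q (s) (s)) (w (s) (s))) (h (r))) (h (f (r))))
4. (q (q (u (s) (q (s) (s)) (w (s) (s))) (h (r))) (h (f (r))))  →  (q (q (u (s) (s) (w (s) (s))) (h (r))) (h (f (r))))
5. (q (q (u (s) (s) (w (s) (s))) (h (r))) (h (f (r))))  →  (q (q (u (s) (s) (s)) (h (r))) (h (f (r))))


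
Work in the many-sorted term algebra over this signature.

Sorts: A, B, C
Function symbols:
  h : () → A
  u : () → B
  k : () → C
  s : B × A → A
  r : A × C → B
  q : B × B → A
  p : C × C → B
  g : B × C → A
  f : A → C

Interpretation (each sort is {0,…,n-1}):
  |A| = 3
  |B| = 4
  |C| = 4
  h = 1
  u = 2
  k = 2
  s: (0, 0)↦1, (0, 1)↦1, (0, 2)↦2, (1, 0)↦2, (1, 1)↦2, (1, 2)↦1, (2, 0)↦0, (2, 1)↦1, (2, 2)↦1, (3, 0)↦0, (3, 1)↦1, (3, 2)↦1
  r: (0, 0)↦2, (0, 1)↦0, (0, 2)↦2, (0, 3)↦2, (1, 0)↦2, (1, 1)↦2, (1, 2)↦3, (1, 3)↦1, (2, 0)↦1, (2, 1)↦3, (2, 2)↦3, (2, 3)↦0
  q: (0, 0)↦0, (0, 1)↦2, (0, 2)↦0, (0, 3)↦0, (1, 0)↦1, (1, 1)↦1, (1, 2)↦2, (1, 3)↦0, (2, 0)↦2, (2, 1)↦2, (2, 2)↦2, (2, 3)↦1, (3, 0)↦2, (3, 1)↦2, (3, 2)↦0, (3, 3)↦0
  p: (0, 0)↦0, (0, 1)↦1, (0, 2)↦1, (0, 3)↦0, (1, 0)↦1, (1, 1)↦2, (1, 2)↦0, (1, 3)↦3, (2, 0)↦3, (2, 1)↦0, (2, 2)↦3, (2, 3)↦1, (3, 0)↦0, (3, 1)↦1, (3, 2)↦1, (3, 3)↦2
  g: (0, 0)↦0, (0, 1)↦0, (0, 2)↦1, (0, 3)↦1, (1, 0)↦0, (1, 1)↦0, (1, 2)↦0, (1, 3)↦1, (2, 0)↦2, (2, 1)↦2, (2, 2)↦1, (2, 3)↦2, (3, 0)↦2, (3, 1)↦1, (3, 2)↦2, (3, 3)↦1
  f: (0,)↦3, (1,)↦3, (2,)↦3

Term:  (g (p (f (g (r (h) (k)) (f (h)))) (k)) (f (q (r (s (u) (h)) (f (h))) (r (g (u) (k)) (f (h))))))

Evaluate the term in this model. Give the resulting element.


value = 1

  h = 1
  k = 2
  (r (h) (k)) = r(1, 2) = 3
  h = 1
  (f (h)) = f(1,) = 3
  (g (r (h) (k)) (f (h))) = g(3, 3) = 1
  (f (g (r (h) (k)) (f (h)))) = f(1,) = 3
  k = 2
  (p (f (g (r (h) (k)) (f (h)))) (k)) = p(3, 2) = 1
  u = 2
  h = 1
  (s (u) (h)) = s(2, 1) = 1
  h = 1
  (f (h)) = f(1,) = 3
  (r (s (u) (h)) (f (h))) = r(1, 3) = 1
  u = 2
  k = 2
  (g (u) (k)) = g(2, 2) = 1
  h = 1
  (f (h)) = f(1,) = 3
  (r (g (u) (k)) (f (h))) = r(1, 3) = 1
  (q (r (s (u) (h)) (f (h))) (r (g (u) (k)) (f (h)))) = q(1, 1) = 1
  (f (q (r (s (u) (h)) (f (h))) (r (g (u) (k)) (f (h))))) = f(1,) = 3
  (g (p (f (g (r (h) (k)) (f (h)))) (k)) (f (q (r (s (u) (h)) (f (h))) (r (g (u) (k)) (f (h)))))) = g(1, 3) = 1


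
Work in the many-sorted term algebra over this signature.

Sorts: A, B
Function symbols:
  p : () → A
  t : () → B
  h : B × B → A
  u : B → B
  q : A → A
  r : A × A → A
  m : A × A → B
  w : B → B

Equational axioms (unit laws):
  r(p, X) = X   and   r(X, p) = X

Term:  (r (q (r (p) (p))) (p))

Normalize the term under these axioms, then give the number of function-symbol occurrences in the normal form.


1. (r (q (r (p) (p))) (p))  →  (q (r (p) (p)))
2. (q (r (p) (p)))  →  (q (p))
normal form: (q (p))

size = 2
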